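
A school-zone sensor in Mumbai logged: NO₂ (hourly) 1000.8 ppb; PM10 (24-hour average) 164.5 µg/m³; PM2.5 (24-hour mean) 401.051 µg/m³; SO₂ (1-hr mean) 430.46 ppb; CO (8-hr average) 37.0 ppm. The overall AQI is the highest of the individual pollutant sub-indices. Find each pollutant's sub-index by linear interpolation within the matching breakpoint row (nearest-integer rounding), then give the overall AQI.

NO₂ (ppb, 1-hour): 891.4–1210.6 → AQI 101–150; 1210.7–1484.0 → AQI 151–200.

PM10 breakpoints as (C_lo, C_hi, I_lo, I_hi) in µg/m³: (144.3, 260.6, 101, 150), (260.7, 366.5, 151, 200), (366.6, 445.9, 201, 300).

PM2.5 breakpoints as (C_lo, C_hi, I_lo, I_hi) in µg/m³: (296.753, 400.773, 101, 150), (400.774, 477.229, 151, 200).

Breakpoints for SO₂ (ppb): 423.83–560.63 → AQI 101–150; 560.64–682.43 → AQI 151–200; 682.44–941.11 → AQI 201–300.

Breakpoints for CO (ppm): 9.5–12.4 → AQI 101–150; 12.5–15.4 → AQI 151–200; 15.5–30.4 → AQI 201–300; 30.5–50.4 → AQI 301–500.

366

NO₂: 1000.8 lies in 891.4–1210.6, so I_lo=101, I_hi=150, C_lo=891.4, C_hi=1210.6.
(150−101)/(1210.6−891.4) × (1000.8−891.4) + 101 = 49/319.2 × 109.4 + 101 ≈ 117.79 → 118.
PM10: 164.5 lies in 144.3–260.6, so I_lo=101, I_hi=150, C_lo=144.3, C_hi=260.6.
(150−101)/(260.6−144.3) × (164.5−144.3) + 101 = 49/116.3 × 20.2 + 101 ≈ 109.51 → 110.
PM2.5: 401.051 lies in 400.774–477.229, so I_lo=151, I_hi=200, C_lo=400.774, C_hi=477.229.
(200−151)/(477.229−400.774) × (401.051−400.774) + 151 = 49/76.455 × 0.277 + 151 ≈ 151.18 → 151.
SO₂: 430.46 lies in 423.83–560.63, so I_lo=101, I_hi=150, C_lo=423.83, C_hi=560.63.
(150−101)/(560.63−423.83) × (430.46−423.83) + 101 = 49/136.80 × 6.63 + 101 ≈ 103.37 → 103.
CO: 37.0 ∈ [30.5, 50.4] ↔ index [301, 500].
301 + (37.0−30.5)·(500−301)/(50.4−30.5) = 301 + 6.5·199/19.9 ≈ 366.00, so AQI = 366.
Sub-indices: NO₂→118, PM10→110, PM2.5→151, SO₂→103, CO→366. Overall AQI = max = 366; dominant pollutant is CO.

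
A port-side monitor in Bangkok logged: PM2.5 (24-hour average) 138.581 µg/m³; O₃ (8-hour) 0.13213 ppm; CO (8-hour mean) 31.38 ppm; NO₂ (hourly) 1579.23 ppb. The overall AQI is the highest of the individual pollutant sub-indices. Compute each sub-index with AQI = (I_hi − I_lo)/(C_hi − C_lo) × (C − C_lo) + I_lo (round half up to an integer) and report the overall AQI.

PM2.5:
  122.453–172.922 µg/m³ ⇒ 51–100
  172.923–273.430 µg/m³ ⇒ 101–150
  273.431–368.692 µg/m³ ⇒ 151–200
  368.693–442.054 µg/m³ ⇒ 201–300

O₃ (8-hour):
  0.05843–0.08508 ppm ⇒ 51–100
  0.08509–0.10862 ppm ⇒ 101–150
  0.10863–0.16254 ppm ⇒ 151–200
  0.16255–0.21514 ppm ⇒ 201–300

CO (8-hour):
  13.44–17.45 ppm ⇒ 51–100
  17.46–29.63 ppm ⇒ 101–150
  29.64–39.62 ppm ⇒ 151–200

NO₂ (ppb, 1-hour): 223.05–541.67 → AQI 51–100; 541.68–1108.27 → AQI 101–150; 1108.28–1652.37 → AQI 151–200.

PM2.5: row 122.453–172.922 (AQI 51–100). (100−51)·(138.581−122.453)/(172.922−122.453) + 51 = 49·16.128/50.469 + 51 ≈ 66.66 → 67.
O₃: 0.13213 ∈ [0.10863, 0.16254] ↔ index [151, 200].
151 + (0.13213−0.10863)·(200−151)/(0.16254−0.10863) = 151 + 0.02350·49/0.05391 ≈ 172.36, so AQI = 172.
CO: row 29.64–39.62 (AQI 151–200). (200−151)·(31.38−29.64)/(39.62−29.64) + 151 = 49·1.74/9.98 + 151 ≈ 159.54 → 160.
NO₂: 1579.23 lies in 1108.28–1652.37, so I_lo=151, I_hi=200, C_lo=1108.28, C_hi=1652.37.
(200−151)/(1652.37−1108.28) × (1579.23−1108.28) + 151 = 49/544.09 × 470.95 + 151 ≈ 193.41 → 193.
Sub-indices: PM2.5→67, O₃→172, CO→160, NO₂→193. Overall AQI = max = 193; dominant pollutant is NO₂.

193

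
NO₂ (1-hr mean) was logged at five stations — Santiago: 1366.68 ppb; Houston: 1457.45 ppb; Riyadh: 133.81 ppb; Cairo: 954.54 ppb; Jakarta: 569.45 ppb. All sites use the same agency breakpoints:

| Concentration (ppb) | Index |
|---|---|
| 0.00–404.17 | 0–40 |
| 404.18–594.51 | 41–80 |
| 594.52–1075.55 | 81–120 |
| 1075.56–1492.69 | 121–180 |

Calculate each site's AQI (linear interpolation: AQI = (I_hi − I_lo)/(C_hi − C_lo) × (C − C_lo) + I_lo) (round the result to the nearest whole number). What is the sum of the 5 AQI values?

535

Santiago 1366.68: bracket 1075.56–1492.69 → index 121–180; slope 59/417.13, offset 291.12.
AQI = 121 + 59/417.13·291.12 ≈ 162.18 ⇒ 162.
Houston: 1457.45 ∈ [1075.56, 1492.69] ↔ index [121, 180].
121 + (1457.45−1075.56)·(180−121)/(1492.69−1075.56) = 121 + 381.89·59/417.13 ≈ 175.02, so AQI = 175.
Riyadh: 133.81 ∈ [0.00, 404.17] ↔ index [0, 40].
0 + (133.81−0.00)·(40−0)/(404.17−0.00) = 0 + 133.81·40/404.17 ≈ 13.24, so AQI = 13.
Cairo: 954.54 ∈ [594.52, 1075.55] ↔ index [81, 120].
81 + (954.54−594.52)·(120−81)/(1075.55−594.52) = 81 + 360.02·39/481.03 ≈ 110.19, so AQI = 110.
Jakarta 569.45: bracket 404.18–594.51 → index 41–80; slope 39/190.33, offset 165.27.
AQI = 41 + 39/190.33·165.27 ≈ 74.87 ⇒ 75.
AQIs: Santiago=162, Houston=175, Riyadh=13, Cairo=110, Jakarta=75. Sum = 162 + 175 + 13 + 110 + 75 = 535.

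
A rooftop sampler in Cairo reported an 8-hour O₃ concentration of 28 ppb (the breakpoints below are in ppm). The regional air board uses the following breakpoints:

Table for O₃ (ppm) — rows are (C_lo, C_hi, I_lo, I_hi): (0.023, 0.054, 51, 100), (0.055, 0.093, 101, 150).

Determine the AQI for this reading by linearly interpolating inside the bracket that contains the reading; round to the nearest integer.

59

Convert: 28 ppb = 0.028 ppm.
O₃: 0.028 lies in 0.023–0.054, so I_lo=51, I_hi=100, C_lo=0.023, C_hi=0.054.
(100−51)/(0.054−0.023) × (0.028−0.023) + 51 = 49/0.031 × 0.005 + 51 ≈ 58.90 → 59.
AQI 59 falls in the Moderate category.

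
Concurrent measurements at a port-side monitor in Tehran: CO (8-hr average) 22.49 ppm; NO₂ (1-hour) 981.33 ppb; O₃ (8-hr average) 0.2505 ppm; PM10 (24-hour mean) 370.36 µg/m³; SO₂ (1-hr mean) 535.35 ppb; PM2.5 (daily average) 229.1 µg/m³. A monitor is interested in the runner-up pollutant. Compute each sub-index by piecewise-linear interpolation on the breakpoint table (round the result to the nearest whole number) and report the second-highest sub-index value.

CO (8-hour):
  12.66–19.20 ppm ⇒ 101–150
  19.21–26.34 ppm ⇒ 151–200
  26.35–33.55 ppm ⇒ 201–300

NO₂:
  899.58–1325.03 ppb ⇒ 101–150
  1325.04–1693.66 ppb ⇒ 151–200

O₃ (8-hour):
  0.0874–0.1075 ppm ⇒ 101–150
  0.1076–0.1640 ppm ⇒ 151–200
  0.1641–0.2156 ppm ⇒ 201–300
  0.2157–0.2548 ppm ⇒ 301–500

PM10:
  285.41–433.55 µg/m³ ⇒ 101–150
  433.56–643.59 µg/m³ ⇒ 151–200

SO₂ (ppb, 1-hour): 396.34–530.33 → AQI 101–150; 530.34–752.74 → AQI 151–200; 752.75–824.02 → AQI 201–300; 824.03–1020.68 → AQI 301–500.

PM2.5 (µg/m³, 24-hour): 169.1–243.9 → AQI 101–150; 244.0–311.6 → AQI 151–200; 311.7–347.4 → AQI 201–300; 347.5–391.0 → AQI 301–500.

174

CO: 22.49 lies in 19.21–26.34, so I_lo=151, I_hi=200, C_lo=19.21, C_hi=26.34.
(200−151)/(26.34−19.21) × (22.49−19.21) + 151 = 49/7.13 × 3.28 + 151 ≈ 173.54 → 174.
NO₂ 981.33: bracket 899.58–1325.03 → index 101–150; slope 49/425.45, offset 81.75.
AQI = 101 + 49/425.45·81.75 ≈ 110.42 ⇒ 110.
O₃: row 0.2157–0.2548 (AQI 301–500). (500−301)·(0.2505−0.2157)/(0.2548−0.2157) + 301 = 199·0.0348/0.0391 + 301 ≈ 478.12 → 478.
PM10: 370.36 ∈ [285.41, 433.55] ↔ index [101, 150].
101 + (370.36−285.41)·(150−101)/(433.55−285.41) = 101 + 84.95·49/148.14 ≈ 129.10, so AQI = 129.
SO₂ 535.35: bracket 530.34–752.74 → index 151–200; slope 49/222.40, offset 5.01.
AQI = 151 + 49/222.40·5.01 ≈ 152.10 ⇒ 152.
PM2.5: 229.1 lies in 169.1–243.9, so I_lo=101, I_hi=150, C_lo=169.1, C_hi=243.9.
(150−101)/(243.9−169.1) × (229.1−169.1) + 101 = 49/74.8 × 60.0 + 101 ≈ 140.30 → 140.
Sub-indices: CO→174, NO₂→110, O₃→478, PM10→129, SO₂→152, PM2.5→140. Ranked high→low: 478, 174, 152, 140, 129, 110. Second-highest sub-index = 174.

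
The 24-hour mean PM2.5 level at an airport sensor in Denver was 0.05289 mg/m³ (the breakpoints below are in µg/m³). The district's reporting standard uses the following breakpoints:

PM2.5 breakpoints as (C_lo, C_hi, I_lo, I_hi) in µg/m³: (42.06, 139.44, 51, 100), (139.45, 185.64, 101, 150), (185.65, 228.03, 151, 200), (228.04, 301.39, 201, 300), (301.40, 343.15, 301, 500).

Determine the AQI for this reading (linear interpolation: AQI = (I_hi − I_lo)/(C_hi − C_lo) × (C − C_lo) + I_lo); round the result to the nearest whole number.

Convert: 0.05289 mg/m³ = 52.89 µg/m³.
PM2.5: 52.89 lies in 42.06–139.44, so I_lo=51, I_hi=100, C_lo=42.06, C_hi=139.44.
(100−51)/(139.44−42.06) × (52.89−42.06) + 51 = 49/97.38 × 10.83 + 51 ≈ 56.45 → 56.

56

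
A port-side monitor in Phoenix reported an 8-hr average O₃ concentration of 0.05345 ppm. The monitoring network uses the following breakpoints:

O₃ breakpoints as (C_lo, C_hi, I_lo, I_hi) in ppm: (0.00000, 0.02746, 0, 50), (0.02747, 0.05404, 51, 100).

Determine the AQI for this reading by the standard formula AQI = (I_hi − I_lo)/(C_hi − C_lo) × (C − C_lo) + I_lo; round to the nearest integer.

O₃ 0.05345: bracket 0.02747–0.05404 → index 51–100; slope 49/0.02657, offset 0.02598.
AQI = 51 + 49/0.02657·0.02598 ≈ 98.91 ⇒ 99.

99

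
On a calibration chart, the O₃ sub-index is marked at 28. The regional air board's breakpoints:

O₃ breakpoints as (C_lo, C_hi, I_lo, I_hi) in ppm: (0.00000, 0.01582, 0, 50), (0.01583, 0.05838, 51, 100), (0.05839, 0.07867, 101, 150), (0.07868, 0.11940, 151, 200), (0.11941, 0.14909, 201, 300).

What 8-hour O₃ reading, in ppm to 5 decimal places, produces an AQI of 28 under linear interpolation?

0.00886

AQI 28 lies in the 0–50 band, which corresponds to 0.00000–0.01582 ppm.
C = 0.00000 + (28−0)×(0.01582−0.00000)/(50−0) = 0.00000 + 28×0.01582/50 ≈ 0.0088592 ppm → 0.00886 ppm to 5 dp.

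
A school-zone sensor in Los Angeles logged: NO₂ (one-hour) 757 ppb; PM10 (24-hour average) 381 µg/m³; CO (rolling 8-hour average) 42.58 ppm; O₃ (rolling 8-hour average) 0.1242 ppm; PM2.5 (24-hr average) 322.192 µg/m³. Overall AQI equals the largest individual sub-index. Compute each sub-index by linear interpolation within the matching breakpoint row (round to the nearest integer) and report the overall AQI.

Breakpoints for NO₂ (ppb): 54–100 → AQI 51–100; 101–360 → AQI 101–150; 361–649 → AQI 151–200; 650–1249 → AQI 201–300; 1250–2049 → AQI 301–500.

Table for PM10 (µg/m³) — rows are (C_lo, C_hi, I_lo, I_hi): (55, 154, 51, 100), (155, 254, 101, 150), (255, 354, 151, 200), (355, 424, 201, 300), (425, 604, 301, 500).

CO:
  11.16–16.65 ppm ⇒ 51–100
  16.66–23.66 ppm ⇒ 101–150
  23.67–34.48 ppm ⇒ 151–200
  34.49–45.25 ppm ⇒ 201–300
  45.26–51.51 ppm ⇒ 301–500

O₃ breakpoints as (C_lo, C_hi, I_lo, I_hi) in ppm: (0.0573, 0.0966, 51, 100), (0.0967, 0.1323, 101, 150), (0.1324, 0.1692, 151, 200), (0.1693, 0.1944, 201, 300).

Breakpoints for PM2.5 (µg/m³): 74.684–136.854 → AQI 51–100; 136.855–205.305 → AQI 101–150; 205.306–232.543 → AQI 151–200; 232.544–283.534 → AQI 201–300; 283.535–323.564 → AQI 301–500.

NO₂: row 650–1249 (AQI 201–300). (300−201)·(757−650)/(1249−650) + 201 = 99·107/599 + 201 ≈ 218.68 → 219.
PM10: 381 ∈ [355, 424] ↔ index [201, 300].
201 + (381−355)·(300−201)/(424−355) = 201 + 26·99/69 ≈ 238.30, so AQI = 238.
CO: 42.58 ∈ [34.49, 45.25] ↔ index [201, 300].
201 + (42.58−34.49)·(300−201)/(45.25−34.49) = 201 + 8.09·99/10.76 ≈ 275.43, so AQI = 275.
O₃: 0.1242 ∈ [0.0967, 0.1323] ↔ index [101, 150].
101 + (0.1242−0.0967)·(150−101)/(0.1323−0.0967) = 101 + 0.0275·49/0.0356 ≈ 138.85, so AQI = 139.
PM2.5 322.192: bracket 283.535–323.564 → index 301–500; slope 199/40.029, offset 38.657.
AQI = 301 + 199/40.029·38.657 ≈ 493.18 ⇒ 493.
Sub-indices: NO₂→219, PM10→238, CO→275, O₃→139, PM2.5→493. Overall AQI = max = 493; dominant pollutant is PM2.5.

493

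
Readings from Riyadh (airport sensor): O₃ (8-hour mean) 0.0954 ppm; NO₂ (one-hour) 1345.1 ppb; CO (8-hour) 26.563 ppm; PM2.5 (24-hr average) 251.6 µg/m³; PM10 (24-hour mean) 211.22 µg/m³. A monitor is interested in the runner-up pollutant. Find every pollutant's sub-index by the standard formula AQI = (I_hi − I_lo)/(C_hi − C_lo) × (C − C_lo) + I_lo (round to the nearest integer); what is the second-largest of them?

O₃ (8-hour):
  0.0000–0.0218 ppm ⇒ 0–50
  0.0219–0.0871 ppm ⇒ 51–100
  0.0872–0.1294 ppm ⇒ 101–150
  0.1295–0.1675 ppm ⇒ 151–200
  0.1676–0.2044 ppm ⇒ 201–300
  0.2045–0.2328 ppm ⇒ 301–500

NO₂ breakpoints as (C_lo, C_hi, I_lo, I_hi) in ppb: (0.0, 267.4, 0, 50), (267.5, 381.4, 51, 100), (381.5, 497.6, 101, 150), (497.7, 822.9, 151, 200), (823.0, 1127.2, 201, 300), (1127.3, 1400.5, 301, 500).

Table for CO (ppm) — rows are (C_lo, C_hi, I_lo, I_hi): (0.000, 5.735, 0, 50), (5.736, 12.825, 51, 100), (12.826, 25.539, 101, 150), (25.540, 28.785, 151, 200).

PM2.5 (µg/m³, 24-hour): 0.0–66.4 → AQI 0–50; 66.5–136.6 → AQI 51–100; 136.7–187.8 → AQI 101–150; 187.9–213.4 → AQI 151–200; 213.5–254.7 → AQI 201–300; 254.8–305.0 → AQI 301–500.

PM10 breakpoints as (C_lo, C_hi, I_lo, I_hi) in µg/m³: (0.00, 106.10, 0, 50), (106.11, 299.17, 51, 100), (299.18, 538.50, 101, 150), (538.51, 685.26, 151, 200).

O₃: 0.0954 ∈ [0.0872, 0.1294] ↔ index [101, 150].
101 + (0.0954−0.0872)·(150−101)/(0.1294−0.0872) = 101 + 0.0082·49/0.0422 ≈ 110.52, so AQI = 111.
NO₂: 1345.1 lies in 1127.3–1400.5, so I_lo=301, I_hi=500, C_lo=1127.3, C_hi=1400.5.
(500−301)/(1400.5−1127.3) × (1345.1−1127.3) + 301 = 199/273.2 × 217.8 + 301 ≈ 459.65 → 460.
CO: 26.563 ∈ [25.540, 28.785] ↔ index [151, 200].
151 + (26.563−25.540)·(200−151)/(28.785−25.540) = 151 + 1.023·49/3.245 ≈ 166.45, so AQI = 166.
PM2.5: row 213.5–254.7 (AQI 201–300). (300−201)·(251.6−213.5)/(254.7−213.5) + 201 = 99·38.1/41.2 + 201 ≈ 292.55 → 293.
PM10: 211.22 lies in 106.11–299.17, so I_lo=51, I_hi=100, C_lo=106.11, C_hi=299.17.
(100−51)/(299.17−106.11) × (211.22−106.11) + 51 = 49/193.06 × 105.11 + 51 ≈ 77.68 → 78.
Sub-indices: O₃→111, NO₂→460, CO→166, PM2.5→293, PM10→78. Ranked high→low: 460, 293, 166, 111, 78. Second-highest sub-index = 293.

293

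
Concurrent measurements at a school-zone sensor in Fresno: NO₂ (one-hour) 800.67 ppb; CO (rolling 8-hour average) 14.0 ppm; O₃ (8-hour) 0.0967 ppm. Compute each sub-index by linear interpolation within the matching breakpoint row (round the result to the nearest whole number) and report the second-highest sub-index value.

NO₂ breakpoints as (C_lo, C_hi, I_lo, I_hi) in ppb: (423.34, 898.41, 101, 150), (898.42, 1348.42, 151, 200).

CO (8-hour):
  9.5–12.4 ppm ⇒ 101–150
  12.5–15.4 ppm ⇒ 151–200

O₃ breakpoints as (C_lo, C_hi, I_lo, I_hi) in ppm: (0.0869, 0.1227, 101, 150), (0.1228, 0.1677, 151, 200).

140

NO₂: 800.67 lies in 423.34–898.41, so I_lo=101, I_hi=150, C_lo=423.34, C_hi=898.41.
(150−101)/(898.41−423.34) × (800.67−423.34) + 101 = 49/475.07 × 377.33 + 101 ≈ 139.92 → 140.
CO: 14.0 lies in 12.5–15.4, so I_lo=151, I_hi=200, C_lo=12.5, C_hi=15.4.
(200−151)/(15.4−12.5) × (14.0−12.5) + 151 = 49/2.9 × 1.5 + 151 ≈ 176.34 → 176.
O₃ 0.0967: bracket 0.0869–0.1227 → index 101–150; slope 49/0.0358, offset 0.0098.
AQI = 101 + 49/0.0358·0.0098 ≈ 114.41 ⇒ 114.
Sub-indices: NO₂→140, CO→176, O₃→114. Ranked high→low: 176, 140, 114. Second-highest sub-index = 140.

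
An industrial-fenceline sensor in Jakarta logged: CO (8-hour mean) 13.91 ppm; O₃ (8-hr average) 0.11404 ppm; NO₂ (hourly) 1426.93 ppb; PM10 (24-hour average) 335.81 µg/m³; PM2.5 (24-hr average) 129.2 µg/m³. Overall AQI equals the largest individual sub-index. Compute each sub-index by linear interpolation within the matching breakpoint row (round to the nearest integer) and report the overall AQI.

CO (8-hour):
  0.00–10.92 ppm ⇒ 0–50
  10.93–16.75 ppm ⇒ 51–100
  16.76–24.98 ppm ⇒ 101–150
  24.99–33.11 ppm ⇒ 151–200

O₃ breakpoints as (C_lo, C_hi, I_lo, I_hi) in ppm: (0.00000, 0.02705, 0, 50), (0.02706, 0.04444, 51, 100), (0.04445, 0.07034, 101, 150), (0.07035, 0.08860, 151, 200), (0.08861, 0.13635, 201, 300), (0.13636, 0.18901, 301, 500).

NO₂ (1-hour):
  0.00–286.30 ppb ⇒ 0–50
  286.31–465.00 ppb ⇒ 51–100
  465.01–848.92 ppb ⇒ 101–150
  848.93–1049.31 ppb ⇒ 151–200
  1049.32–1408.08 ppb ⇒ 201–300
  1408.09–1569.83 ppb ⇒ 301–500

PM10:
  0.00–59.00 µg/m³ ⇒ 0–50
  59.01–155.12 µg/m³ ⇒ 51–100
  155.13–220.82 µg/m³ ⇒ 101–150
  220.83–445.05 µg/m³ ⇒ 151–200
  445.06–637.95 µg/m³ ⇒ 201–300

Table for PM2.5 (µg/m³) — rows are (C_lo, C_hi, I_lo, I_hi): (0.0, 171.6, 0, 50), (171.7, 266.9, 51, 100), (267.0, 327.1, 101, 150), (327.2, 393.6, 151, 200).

CO: 13.91 ∈ [10.93, 16.75] ↔ index [51, 100].
51 + (13.91−10.93)·(100−51)/(16.75−10.93) = 51 + 2.98·49/5.82 ≈ 76.09, so AQI = 76.
O₃: 0.11404 ∈ [0.08861, 0.13635] ↔ index [201, 300].
201 + (0.11404−0.08861)·(300−201)/(0.13635−0.08861) = 201 + 0.02543·99/0.04774 ≈ 253.74, so AQI = 254.
NO₂ 1426.93: bracket 1408.09–1569.83 → index 301–500; slope 199/161.74, offset 18.84.
AQI = 301 + 199/161.74·18.84 ≈ 324.18 ⇒ 324.
PM10: 335.81 ∈ [220.83, 445.05] ↔ index [151, 200].
151 + (335.81−220.83)·(200−151)/(445.05−220.83) = 151 + 114.98·49/224.22 ≈ 176.13, so AQI = 176.
PM2.5: row 0.0–171.6 (AQI 0–50). (50−0)·(129.2−0.0)/(171.6−0.0) + 0 = 50·129.2/171.6 + 0 ≈ 37.65 → 38.
Sub-indices: CO→76, O₃→254, NO₂→324, PM10→176, PM2.5→38. Overall AQI = max = 324; dominant pollutant is NO₂.

324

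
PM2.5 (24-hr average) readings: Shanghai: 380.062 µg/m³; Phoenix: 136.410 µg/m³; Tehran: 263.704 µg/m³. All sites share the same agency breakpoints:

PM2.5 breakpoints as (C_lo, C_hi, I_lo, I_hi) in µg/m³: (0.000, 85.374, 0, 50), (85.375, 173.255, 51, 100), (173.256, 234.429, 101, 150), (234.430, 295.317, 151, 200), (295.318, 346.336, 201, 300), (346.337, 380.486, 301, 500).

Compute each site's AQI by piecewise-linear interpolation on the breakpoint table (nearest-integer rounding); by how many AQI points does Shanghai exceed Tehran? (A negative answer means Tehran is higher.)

Shanghai 380.062: bracket 346.337–380.486 → index 301–500; slope 199/34.149, offset 33.725.
AQI = 301 + 199/34.149·33.725 ≈ 497.53 ⇒ 498.
Phoenix 136.410: bracket 85.375–173.255 → index 51–100; slope 49/87.880, offset 51.035.
AQI = 51 + 49/87.880·51.035 ≈ 79.46 ⇒ 79.
Tehran: row 234.430–295.317 (AQI 151–200). (200−151)·(263.704−234.430)/(295.317−234.430) + 151 = 49·29.274/60.887 + 151 ≈ 174.56 → 175.
AQIs: Shanghai=498, Phoenix=79, Tehran=175. Shanghai (498) − Tehran (175) = 323.

323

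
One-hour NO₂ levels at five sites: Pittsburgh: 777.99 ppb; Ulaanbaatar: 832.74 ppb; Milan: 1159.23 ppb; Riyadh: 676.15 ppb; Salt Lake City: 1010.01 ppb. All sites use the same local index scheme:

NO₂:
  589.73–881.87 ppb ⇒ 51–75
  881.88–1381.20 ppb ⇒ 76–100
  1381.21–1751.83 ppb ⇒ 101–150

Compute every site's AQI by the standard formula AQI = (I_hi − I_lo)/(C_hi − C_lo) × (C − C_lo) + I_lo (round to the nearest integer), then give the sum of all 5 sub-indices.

Pittsburgh: 777.99 lies in 589.73–881.87, so I_lo=51, I_hi=75, C_lo=589.73, C_hi=881.87.
(75−51)/(881.87−589.73) × (777.99−589.73) + 51 = 24/292.14 × 188.26 + 51 ≈ 66.47 → 66.
Ulaanbaatar: 832.74 lies in 589.73–881.87, so I_lo=51, I_hi=75, C_lo=589.73, C_hi=881.87.
(75−51)/(881.87−589.73) × (832.74−589.73) + 51 = 24/292.14 × 243.01 + 51 ≈ 70.96 → 71.
Milan: 1159.23 lies in 881.88–1381.20, so I_lo=76, I_hi=100, C_lo=881.88, C_hi=1381.20.
(100−76)/(1381.20−881.88) × (1159.23−881.88) + 76 = 24/499.32 × 277.35 + 76 ≈ 89.33 → 89.
Riyadh: 676.15 lies in 589.73–881.87, so I_lo=51, I_hi=75, C_lo=589.73, C_hi=881.87.
(75−51)/(881.87−589.73) × (676.15−589.73) + 51 = 24/292.14 × 86.42 + 51 ≈ 58.10 → 58.
Salt Lake City 1010.01: bracket 881.88–1381.20 → index 76–100; slope 24/499.32, offset 128.13.
AQI = 76 + 24/499.32·128.13 ≈ 82.16 ⇒ 82.
AQIs: Pittsburgh=66, Ulaanbaatar=71, Milan=89, Riyadh=58, Salt Lake City=82. Sum = 66 + 71 + 89 + 58 + 82 = 366.

366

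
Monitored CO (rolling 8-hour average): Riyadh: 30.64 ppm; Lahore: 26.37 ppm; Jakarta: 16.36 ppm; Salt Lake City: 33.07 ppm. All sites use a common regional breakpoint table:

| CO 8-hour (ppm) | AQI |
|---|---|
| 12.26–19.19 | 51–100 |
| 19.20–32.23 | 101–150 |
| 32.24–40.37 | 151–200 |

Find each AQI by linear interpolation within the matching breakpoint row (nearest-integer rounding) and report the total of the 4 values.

Riyadh: 30.64 ∈ [19.20, 32.23] ↔ index [101, 150].
101 + (30.64−19.20)·(150−101)/(32.23−19.20) = 101 + 11.44·49/13.03 ≈ 144.02, so AQI = 144.
Lahore: 26.37 lies in 19.20–32.23, so I_lo=101, I_hi=150, C_lo=19.20, C_hi=32.23.
(150−101)/(32.23−19.20) × (26.37−19.20) + 101 = 49/13.03 × 7.17 + 101 ≈ 127.96 → 128.
Jakarta 16.36: bracket 12.26–19.19 → index 51–100; slope 49/6.93, offset 4.10.
AQI = 51 + 49/6.93·4.10 ≈ 79.99 ⇒ 80.
Salt Lake City 33.07: bracket 32.24–40.37 → index 151–200; slope 49/8.13, offset 0.83.
AQI = 151 + 49/8.13·0.83 ≈ 156.00 ⇒ 156.
AQIs: Riyadh=144, Lahore=128, Jakarta=80, Salt Lake City=156. Sum = 144 + 128 + 80 + 156 = 508.

508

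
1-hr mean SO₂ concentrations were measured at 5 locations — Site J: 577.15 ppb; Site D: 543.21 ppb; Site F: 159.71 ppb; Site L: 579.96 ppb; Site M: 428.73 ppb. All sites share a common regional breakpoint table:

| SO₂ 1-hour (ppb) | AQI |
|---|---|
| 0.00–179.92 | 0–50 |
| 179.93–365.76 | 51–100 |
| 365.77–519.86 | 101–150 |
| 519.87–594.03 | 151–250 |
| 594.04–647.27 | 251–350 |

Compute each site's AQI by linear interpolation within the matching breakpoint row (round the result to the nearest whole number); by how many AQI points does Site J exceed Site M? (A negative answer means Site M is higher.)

Site J: 577.15 lies in 519.87–594.03, so I_lo=151, I_hi=250, C_lo=519.87, C_hi=594.03.
(250−151)/(594.03−519.87) × (577.15−519.87) + 151 = 99/74.16 × 57.28 + 151 ≈ 227.47 → 227.
Site D: row 519.87–594.03 (AQI 151–250). (250−151)·(543.21−519.87)/(594.03−519.87) + 151 = 99·23.34/74.16 + 151 ≈ 182.16 → 182.
Site F: 159.71 ∈ [0.00, 179.92] ↔ index [0, 50].
0 + (159.71−0.00)·(50−0)/(179.92−0.00) = 0 + 159.71·50/179.92 ≈ 44.38, so AQI = 44.
Site L: row 519.87–594.03 (AQI 151–250). (250−151)·(579.96−519.87)/(594.03−519.87) + 151 = 99·60.09/74.16 + 151 ≈ 231.22 → 231.
Site M: 428.73 lies in 365.77–519.86, so I_lo=101, I_hi=150, C_lo=365.77, C_hi=519.86.
(150−101)/(519.86−365.77) × (428.73−365.77) + 101 = 49/154.09 × 62.96 + 101 ≈ 121.02 → 121.
AQIs: Site J=227, Site D=182, Site F=44, Site L=231, Site M=121. Site J (227) − Site M (121) = 106.

106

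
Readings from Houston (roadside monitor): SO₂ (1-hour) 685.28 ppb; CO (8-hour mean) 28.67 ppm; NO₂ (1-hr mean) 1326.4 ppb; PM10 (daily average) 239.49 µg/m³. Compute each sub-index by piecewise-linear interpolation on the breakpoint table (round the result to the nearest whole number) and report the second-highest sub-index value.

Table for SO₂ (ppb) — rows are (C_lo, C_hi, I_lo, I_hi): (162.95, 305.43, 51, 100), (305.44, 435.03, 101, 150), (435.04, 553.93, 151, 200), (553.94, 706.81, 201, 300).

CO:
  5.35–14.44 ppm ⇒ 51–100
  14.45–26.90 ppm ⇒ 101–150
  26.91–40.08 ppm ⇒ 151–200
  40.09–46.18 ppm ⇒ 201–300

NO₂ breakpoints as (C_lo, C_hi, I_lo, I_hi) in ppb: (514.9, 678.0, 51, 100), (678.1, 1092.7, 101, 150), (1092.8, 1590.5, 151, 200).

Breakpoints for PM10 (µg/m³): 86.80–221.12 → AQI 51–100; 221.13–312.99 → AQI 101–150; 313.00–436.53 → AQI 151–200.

SO₂ 685.28: bracket 553.94–706.81 → index 201–300; slope 99/152.87, offset 131.34.
AQI = 201 + 99/152.87·131.34 ≈ 286.06 ⇒ 286.
CO: 28.67 lies in 26.91–40.08, so I_lo=151, I_hi=200, C_lo=26.91, C_hi=40.08.
(200−151)/(40.08−26.91) × (28.67−26.91) + 151 = 49/13.17 × 1.76 + 151 ≈ 157.55 → 158.
NO₂: 1326.4 lies in 1092.8–1590.5, so I_lo=151, I_hi=200, C_lo=1092.8, C_hi=1590.5.
(200−151)/(1590.5−1092.8) × (1326.4−1092.8) + 151 = 49/497.7 × 233.6 + 151 ≈ 174.00 → 174.
PM10: 239.49 ∈ [221.13, 312.99] ↔ index [101, 150].
101 + (239.49−221.13)·(150−101)/(312.99−221.13) = 101 + 18.36·49/91.86 ≈ 110.79, so AQI = 111.
Sub-indices: SO₂→286, CO→158, NO₂→174, PM10→111. Ranked high→low: 286, 174, 158, 111. Second-highest sub-index = 174.

174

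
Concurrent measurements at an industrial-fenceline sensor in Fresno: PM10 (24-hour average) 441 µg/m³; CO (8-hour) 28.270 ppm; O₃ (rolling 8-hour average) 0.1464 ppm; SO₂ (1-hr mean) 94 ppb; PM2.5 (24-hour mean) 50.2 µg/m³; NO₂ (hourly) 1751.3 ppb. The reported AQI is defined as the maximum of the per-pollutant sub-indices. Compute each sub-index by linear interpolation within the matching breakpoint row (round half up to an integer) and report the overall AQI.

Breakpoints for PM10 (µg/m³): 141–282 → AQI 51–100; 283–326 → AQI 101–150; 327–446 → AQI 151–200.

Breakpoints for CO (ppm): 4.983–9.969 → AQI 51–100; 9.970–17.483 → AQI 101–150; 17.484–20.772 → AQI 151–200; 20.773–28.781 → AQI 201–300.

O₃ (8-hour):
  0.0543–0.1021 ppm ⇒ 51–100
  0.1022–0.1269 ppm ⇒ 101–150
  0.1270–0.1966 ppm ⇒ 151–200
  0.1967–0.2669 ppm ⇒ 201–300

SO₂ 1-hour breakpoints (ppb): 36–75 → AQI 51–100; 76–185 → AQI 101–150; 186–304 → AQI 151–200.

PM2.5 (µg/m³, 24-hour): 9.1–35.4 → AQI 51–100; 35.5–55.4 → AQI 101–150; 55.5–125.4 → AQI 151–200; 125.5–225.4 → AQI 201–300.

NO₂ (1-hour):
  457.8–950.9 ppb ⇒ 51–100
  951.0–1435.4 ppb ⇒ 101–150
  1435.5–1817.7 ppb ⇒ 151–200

294

PM10: 441 lies in 327–446, so I_lo=151, I_hi=200, C_lo=327, C_hi=446.
(200−151)/(446−327) × (441−327) + 151 = 49/119 × 114 + 151 ≈ 197.94 → 198.
CO: 28.270 lies in 20.773–28.781, so I_lo=201, I_hi=300, C_lo=20.773, C_hi=28.781.
(300−201)/(28.781−20.773) × (28.270−20.773) + 201 = 99/8.008 × 7.497 + 201 ≈ 293.68 → 294.
O₃: row 0.1270–0.1966 (AQI 151–200). (200−151)·(0.1464−0.1270)/(0.1966−0.1270) + 151 = 49·0.0194/0.0696 + 151 ≈ 164.66 → 165.
SO₂: 94 ∈ [76, 185] ↔ index [101, 150].
101 + (94−76)·(150−101)/(185−76) = 101 + 18·49/109 ≈ 109.09, so AQI = 109.
PM2.5 50.2: bracket 35.5–55.4 → index 101–150; slope 49/19.9, offset 14.7.
AQI = 101 + 49/19.9·14.7 ≈ 137.20 ⇒ 137.
NO₂: 1751.3 lies in 1435.5–1817.7, so I_lo=151, I_hi=200, C_lo=1435.5, C_hi=1817.7.
(200−151)/(1817.7−1435.5) × (1751.3−1435.5) + 151 = 49/382.2 × 315.8 + 151 ≈ 191.49 → 191.
Sub-indices: PM10→198, CO→294, O₃→165, SO₂→109, PM2.5→137, NO₂→191. Overall AQI = max = 294; dominant pollutant is CO.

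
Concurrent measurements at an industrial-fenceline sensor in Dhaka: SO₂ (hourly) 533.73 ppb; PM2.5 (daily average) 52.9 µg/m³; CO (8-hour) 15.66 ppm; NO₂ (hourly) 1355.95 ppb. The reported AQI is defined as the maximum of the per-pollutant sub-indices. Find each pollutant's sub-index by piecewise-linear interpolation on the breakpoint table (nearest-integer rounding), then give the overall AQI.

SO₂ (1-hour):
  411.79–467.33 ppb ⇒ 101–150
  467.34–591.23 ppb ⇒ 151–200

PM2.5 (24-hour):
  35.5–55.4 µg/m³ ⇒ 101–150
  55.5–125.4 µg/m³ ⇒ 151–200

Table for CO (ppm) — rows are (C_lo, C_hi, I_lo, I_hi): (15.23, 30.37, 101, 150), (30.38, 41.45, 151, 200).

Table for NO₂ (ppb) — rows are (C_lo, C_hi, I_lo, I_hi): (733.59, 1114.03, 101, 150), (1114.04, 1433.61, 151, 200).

SO₂: 533.73 ∈ [467.34, 591.23] ↔ index [151, 200].
151 + (533.73−467.34)·(200−151)/(591.23−467.34) = 151 + 66.39·49/123.89 ≈ 177.26, so AQI = 177.
PM2.5: 52.9 lies in 35.5–55.4, so I_lo=101, I_hi=150, C_lo=35.5, C_hi=55.4.
(150−101)/(55.4−35.5) × (52.9−35.5) + 101 = 49/19.9 × 17.4 + 101 ≈ 143.84 → 144.
CO: 15.66 lies in 15.23–30.37, so I_lo=101, I_hi=150, C_lo=15.23, C_hi=30.37.
(150−101)/(30.37−15.23) × (15.66−15.23) + 101 = 49/15.14 × 0.43 + 101 ≈ 102.39 → 102.
NO₂: row 1114.04–1433.61 (AQI 151–200). (200−151)·(1355.95−1114.04)/(1433.61−1114.04) + 151 = 49·241.91/319.57 + 151 ≈ 188.09 → 188.
Sub-indices: SO₂→177, PM2.5→144, CO→102, NO₂→188. Overall AQI = max = 188; dominant pollutant is NO₂.

188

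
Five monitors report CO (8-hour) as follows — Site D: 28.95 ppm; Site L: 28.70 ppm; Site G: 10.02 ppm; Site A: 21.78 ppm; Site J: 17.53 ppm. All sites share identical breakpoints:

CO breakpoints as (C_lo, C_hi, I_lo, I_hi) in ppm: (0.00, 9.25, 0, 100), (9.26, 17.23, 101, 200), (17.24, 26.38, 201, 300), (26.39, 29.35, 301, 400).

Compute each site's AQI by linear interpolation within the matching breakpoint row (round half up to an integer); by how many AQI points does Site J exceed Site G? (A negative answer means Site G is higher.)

Site D: row 26.39–29.35 (AQI 301–400). (400−301)·(28.95−26.39)/(29.35−26.39) + 301 = 99·2.56/2.96 + 301 ≈ 386.62 → 387.
Site L: 28.70 lies in 26.39–29.35, so I_lo=301, I_hi=400, C_lo=26.39, C_hi=29.35.
(400−301)/(29.35−26.39) × (28.70−26.39) + 301 = 99/2.96 × 2.31 + 301 ≈ 378.26 → 378.
Site G 10.02: bracket 9.26–17.23 → index 101–200; slope 99/7.97, offset 0.76.
AQI = 101 + 99/7.97·0.76 ≈ 110.44 ⇒ 110.
Site A: 21.78 lies in 17.24–26.38, so I_lo=201, I_hi=300, C_lo=17.24, C_hi=26.38.
(300−201)/(26.38−17.24) × (21.78−17.24) + 201 = 99/9.14 × 4.54 + 201 ≈ 250.18 → 250.
Site J: row 17.24–26.38 (AQI 201–300). (300−201)·(17.53−17.24)/(26.38−17.24) + 201 = 99·0.29/9.14 + 201 ≈ 204.14 → 204.
AQIs: Site D=387, Site L=378, Site G=110, Site A=250, Site J=204. Site J (204) − Site G (110) = 94.

94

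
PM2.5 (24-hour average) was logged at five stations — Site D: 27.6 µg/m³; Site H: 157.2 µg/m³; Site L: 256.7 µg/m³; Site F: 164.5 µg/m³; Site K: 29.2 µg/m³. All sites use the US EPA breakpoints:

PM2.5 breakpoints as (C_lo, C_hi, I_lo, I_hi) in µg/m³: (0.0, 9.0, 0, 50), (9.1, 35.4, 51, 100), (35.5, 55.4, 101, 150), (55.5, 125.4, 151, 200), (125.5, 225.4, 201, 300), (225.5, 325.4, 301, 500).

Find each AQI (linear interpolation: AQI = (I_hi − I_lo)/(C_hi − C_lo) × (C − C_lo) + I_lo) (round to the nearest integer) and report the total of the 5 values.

1008

Site D 27.6: bracket 9.1–35.4 → index 51–100; slope 49/26.3, offset 18.5.
AQI = 51 + 49/26.3·18.5 ≈ 85.47 ⇒ 85.
Site H 157.2: bracket 125.5–225.4 → index 201–300; slope 99/99.9, offset 31.7.
AQI = 201 + 99/99.9·31.7 ≈ 232.41 ⇒ 232.
Site L: 256.7 ∈ [225.5, 325.4] ↔ index [301, 500].
301 + (256.7−225.5)·(500−301)/(325.4−225.5) = 301 + 31.2·199/99.9 ≈ 363.15, so AQI = 363.
Site F: 164.5 ∈ [125.5, 225.4] ↔ index [201, 300].
201 + (164.5−125.5)·(300−201)/(225.4−125.5) = 201 + 39.0·99/99.9 ≈ 239.65, so AQI = 240.
Site K 29.2: bracket 9.1–35.4 → index 51–100; slope 49/26.3, offset 20.1.
AQI = 51 + 49/26.3·20.1 ≈ 88.45 ⇒ 88.
AQIs: Site D=85, Site H=232, Site L=363, Site F=240, Site K=88. Sum = 85 + 232 + 363 + 240 + 88 = 1008.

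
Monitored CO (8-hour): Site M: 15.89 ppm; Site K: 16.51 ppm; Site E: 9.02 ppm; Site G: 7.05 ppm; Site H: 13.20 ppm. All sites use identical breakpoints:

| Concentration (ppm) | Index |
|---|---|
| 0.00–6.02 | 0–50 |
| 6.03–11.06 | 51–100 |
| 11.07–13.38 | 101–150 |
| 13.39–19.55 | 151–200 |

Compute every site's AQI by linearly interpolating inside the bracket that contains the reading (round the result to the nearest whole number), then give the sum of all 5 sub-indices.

634

Site M: 15.89 ∈ [13.39, 19.55] ↔ index [151, 200].
151 + (15.89−13.39)·(200−151)/(19.55−13.39) = 151 + 2.50·49/6.16 ≈ 170.89, so AQI = 171.
Site K 16.51: bracket 13.39–19.55 → index 151–200; slope 49/6.16, offset 3.12.
AQI = 151 + 49/6.16·3.12 ≈ 175.82 ⇒ 176.
Site E: 9.02 ∈ [6.03, 11.06] ↔ index [51, 100].
51 + (9.02−6.03)·(100−51)/(11.06−6.03) = 51 + 2.99·49/5.03 ≈ 80.13, so AQI = 80.
Site G: 7.05 lies in 6.03–11.06, so I_lo=51, I_hi=100, C_lo=6.03, C_hi=11.06.
(100−51)/(11.06−6.03) × (7.05−6.03) + 51 = 49/5.03 × 1.02 + 51 ≈ 60.94 → 61.
Site H: 13.20 ∈ [11.07, 13.38] ↔ index [101, 150].
101 + (13.20−11.07)·(150−101)/(13.38−11.07) = 101 + 2.13·49/2.31 ≈ 146.18, so AQI = 146.
AQIs: Site M=171, Site K=176, Site E=80, Site G=61, Site H=146. Sum = 171 + 176 + 80 + 61 + 146 = 634.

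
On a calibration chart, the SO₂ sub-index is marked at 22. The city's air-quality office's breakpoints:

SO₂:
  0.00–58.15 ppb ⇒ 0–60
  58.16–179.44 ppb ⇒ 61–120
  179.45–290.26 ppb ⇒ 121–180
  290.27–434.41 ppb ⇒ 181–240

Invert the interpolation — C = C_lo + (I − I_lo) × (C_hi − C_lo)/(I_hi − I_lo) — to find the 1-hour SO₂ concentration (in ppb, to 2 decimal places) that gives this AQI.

21.32

AQI 22 lies in the 0–60 band, which corresponds to 0.00–58.15 ppb.
C = 0.00 + (22−0)×(58.15−0.00)/(60−0) = 0.00 + 22×58.15/60 ≈ 21.3217 ppb → 21.32 ppb to 2 dp.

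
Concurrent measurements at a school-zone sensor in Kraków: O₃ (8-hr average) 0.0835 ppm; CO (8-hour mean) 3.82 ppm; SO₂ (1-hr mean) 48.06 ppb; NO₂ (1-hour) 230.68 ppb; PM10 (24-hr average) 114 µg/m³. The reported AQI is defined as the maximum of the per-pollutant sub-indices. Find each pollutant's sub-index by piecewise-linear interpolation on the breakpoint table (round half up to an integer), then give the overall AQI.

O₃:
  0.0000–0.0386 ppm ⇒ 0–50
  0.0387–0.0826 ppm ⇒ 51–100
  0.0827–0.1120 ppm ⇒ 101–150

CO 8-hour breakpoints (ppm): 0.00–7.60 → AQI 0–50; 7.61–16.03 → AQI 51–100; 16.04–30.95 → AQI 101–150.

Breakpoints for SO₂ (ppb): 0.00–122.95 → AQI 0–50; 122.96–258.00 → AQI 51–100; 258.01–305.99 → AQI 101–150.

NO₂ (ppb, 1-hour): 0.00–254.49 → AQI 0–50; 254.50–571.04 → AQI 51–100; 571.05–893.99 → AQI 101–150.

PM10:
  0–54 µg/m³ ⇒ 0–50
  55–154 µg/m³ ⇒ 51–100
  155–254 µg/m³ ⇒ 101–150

102

O₃: row 0.0827–0.1120 (AQI 101–150). (150−101)·(0.0835−0.0827)/(0.1120−0.0827) + 101 = 49·0.0008/0.0293 + 101 ≈ 102.34 → 102.
CO 3.82: bracket 0.00–7.60 → index 0–50; slope 50/7.60, offset 3.82.
AQI = 0 + 50/7.60·3.82 ≈ 25.13 ⇒ 25.
SO₂: row 0.00–122.95 (AQI 0–50). (50−0)·(48.06−0.00)/(122.95−0.00) + 0 = 50·48.06/122.95 + 0 ≈ 19.54 → 20.
NO₂: row 0.00–254.49 (AQI 0–50). (50−0)·(230.68−0.00)/(254.49−0.00) + 0 = 50·230.68/254.49 + 0 ≈ 45.32 → 45.
PM10: 114 ∈ [55, 154] ↔ index [51, 100].
51 + (114−55)·(100−51)/(154−55) = 51 + 59·49/99 ≈ 80.20, so AQI = 80.
Sub-indices: O₃→102, CO→25, SO₂→20, NO₂→45, PM10→80. Overall AQI = max = 102; dominant pollutant is O₃.
AQI 102: Unhealthy for Sensitive Groups.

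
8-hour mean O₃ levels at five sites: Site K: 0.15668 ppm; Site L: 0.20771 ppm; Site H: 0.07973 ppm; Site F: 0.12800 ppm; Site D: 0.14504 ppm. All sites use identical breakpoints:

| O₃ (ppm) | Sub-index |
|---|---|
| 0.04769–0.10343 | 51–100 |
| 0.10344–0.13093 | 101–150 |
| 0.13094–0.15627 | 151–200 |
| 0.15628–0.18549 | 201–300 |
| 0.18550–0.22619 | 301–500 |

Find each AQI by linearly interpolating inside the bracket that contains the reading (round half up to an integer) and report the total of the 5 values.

Site K 0.15668: bracket 0.15628–0.18549 → index 201–300; slope 99/0.02921, offset 0.00040.
AQI = 201 + 99/0.02921·0.00040 ≈ 202.36 ⇒ 202.
Site L: 0.20771 lies in 0.18550–0.22619, so I_lo=301, I_hi=500, C_lo=0.18550, C_hi=0.22619.
(500−301)/(0.22619−0.18550) × (0.20771−0.18550) + 301 = 199/0.04069 × 0.02221 + 301 ≈ 409.62 → 410.
Site H: 0.07973 lies in 0.04769–0.10343, so I_lo=51, I_hi=100, C_lo=0.04769, C_hi=0.10343.
(100−51)/(0.10343−0.04769) × (0.07973−0.04769) + 51 = 49/0.05574 × 0.03204 + 51 ≈ 79.17 → 79.
Site F: 0.12800 lies in 0.10344–0.13093, so I_lo=101, I_hi=150, C_lo=0.10344, C_hi=0.13093.
(150−101)/(0.13093−0.10344) × (0.12800−0.10344) + 101 = 49/0.02749 × 0.02456 + 101 ≈ 144.78 → 145.
Site D: row 0.13094–0.15627 (AQI 151–200). (200−151)·(0.14504−0.13094)/(0.15627−0.13094) + 151 = 49·0.01410/0.02533 + 151 ≈ 178.28 → 178.
AQIs: Site K=202, Site L=410, Site H=79, Site F=145, Site D=178. Sum = 202 + 410 + 79 + 145 + 178 = 1014.

1014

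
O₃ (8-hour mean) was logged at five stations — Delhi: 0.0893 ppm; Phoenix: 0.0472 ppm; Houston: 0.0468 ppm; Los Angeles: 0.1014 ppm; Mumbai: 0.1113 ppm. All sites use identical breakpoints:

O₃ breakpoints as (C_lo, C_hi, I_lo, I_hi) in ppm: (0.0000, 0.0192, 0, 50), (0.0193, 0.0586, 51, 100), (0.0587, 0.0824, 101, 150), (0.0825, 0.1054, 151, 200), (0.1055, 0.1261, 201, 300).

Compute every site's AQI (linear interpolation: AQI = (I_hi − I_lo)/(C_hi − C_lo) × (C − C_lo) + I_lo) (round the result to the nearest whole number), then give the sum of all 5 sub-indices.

757

Delhi 0.0893: bracket 0.0825–0.1054 → index 151–200; slope 49/0.0229, offset 0.0068.
AQI = 151 + 49/0.0229·0.0068 ≈ 165.55 ⇒ 166.
Phoenix 0.0472: bracket 0.0193–0.0586 → index 51–100; slope 49/0.0393, offset 0.0279.
AQI = 51 + 49/0.0393·0.0279 ≈ 85.79 ⇒ 86.
Houston 0.0468: bracket 0.0193–0.0586 → index 51–100; slope 49/0.0393, offset 0.0275.
AQI = 51 + 49/0.0393·0.0275 ≈ 85.29 ⇒ 85.
Los Angeles 0.1014: bracket 0.0825–0.1054 → index 151–200; slope 49/0.0229, offset 0.0189.
AQI = 151 + 49/0.0229·0.0189 ≈ 191.44 ⇒ 191.
Mumbai: row 0.1055–0.1261 (AQI 201–300). (300−201)·(0.1113−0.1055)/(0.1261−0.1055) + 201 = 99·0.0058/0.0206 + 201 ≈ 228.87 → 229.
AQIs: Delhi=166, Phoenix=86, Houston=85, Los Angeles=191, Mumbai=229. Sum = 166 + 86 + 85 + 191 + 229 = 757.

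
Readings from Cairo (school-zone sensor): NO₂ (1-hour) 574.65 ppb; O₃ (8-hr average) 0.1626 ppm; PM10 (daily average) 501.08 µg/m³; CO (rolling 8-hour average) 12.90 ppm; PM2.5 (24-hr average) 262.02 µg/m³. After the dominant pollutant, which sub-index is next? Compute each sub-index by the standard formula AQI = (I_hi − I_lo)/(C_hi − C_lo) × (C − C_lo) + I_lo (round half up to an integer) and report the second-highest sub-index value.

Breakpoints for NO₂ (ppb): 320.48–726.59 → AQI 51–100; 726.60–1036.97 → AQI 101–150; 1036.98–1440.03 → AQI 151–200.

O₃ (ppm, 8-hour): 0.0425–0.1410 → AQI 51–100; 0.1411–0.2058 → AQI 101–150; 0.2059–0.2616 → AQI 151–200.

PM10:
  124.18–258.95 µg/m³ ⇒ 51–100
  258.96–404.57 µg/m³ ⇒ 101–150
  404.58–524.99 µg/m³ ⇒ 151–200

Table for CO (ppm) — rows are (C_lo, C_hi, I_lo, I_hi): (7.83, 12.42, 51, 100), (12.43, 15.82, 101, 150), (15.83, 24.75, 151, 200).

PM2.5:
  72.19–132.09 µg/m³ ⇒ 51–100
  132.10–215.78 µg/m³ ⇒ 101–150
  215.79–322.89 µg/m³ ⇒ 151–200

NO₂: 574.65 ∈ [320.48, 726.59] ↔ index [51, 100].
51 + (574.65−320.48)·(100−51)/(726.59−320.48) = 51 + 254.17·49/406.11 ≈ 81.67, so AQI = 82.
O₃ 0.1626: bracket 0.1411–0.2058 → index 101–150; slope 49/0.0647, offset 0.0215.
AQI = 101 + 49/0.0647·0.0215 ≈ 117.28 ⇒ 117.
PM10 501.08: bracket 404.58–524.99 → index 151–200; slope 49/120.41, offset 96.50.
AQI = 151 + 49/120.41·96.50 ≈ 190.27 ⇒ 190.
CO: 12.90 lies in 12.43–15.82, so I_lo=101, I_hi=150, C_lo=12.43, C_hi=15.82.
(150−101)/(15.82−12.43) × (12.90−12.43) + 101 = 49/3.39 × 0.47 + 101 ≈ 107.79 → 108.
PM2.5: row 215.79–322.89 (AQI 151–200). (200−151)·(262.02−215.79)/(322.89−215.79) + 151 = 49·46.23/107.10 + 151 ≈ 172.15 → 172.
Sub-indices: NO₂→82, O₃→117, PM10→190, CO→108, PM2.5→172. Ranked high→low: 190, 172, 117, 108, 82. Second-highest sub-index = 172.

172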